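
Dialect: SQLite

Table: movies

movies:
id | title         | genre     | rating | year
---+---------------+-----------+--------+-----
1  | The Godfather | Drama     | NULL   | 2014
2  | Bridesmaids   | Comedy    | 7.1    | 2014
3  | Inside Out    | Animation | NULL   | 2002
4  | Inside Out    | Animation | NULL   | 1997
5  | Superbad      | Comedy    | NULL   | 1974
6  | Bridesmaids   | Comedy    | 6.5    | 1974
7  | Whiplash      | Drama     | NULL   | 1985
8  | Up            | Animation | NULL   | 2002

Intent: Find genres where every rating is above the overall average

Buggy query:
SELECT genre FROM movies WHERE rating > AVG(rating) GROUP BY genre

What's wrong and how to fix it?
Bug: WHERE evaluates per row before aggregation, so AVG() is unavailable

Fix: Use a subquery for AVG and a HAVING MIN(...) filter so the condition holds for every row in the group

Corrected query:
SELECT genre FROM movies GROUP BY genre HAVING MIN(rating) > (SELECT AVG(rating) FROM movies)

Result:
(no rows)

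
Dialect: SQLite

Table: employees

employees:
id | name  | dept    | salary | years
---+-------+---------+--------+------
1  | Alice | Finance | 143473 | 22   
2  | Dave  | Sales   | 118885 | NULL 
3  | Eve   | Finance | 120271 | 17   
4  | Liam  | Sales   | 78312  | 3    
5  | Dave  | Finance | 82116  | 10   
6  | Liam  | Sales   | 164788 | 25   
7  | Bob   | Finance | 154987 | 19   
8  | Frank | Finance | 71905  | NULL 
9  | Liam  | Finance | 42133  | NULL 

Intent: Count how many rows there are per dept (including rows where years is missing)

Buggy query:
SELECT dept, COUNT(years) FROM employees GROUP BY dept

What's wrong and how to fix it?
Bug: COUNT(years) skips NULLs, so groups with missing years are undercounted

Fix: Use COUNT(*) to count all rows regardless of NULL

Corrected query:
SELECT dept, COUNT(*) FROM employees GROUP BY dept

Result:
dept    | COUNT(*)
--------+---------
Finance | 6       
Sales   | 3       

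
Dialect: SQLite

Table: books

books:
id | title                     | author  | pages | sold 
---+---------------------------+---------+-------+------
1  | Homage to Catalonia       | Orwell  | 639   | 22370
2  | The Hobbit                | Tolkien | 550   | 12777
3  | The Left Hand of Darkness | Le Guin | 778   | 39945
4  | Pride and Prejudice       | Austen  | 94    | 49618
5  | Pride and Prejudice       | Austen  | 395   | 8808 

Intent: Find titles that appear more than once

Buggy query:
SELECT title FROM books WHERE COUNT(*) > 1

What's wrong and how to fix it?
Bug: WHERE can't reference COUNT(*); aggregates are computed after WHERE

Fix: GROUP BY title, then filter groups with HAVING COUNT(*) > 1

Corrected query:
SELECT title FROM books GROUP BY title HAVING COUNT(*) > 1

Result:
title              
-------------------
Pride and Prejudice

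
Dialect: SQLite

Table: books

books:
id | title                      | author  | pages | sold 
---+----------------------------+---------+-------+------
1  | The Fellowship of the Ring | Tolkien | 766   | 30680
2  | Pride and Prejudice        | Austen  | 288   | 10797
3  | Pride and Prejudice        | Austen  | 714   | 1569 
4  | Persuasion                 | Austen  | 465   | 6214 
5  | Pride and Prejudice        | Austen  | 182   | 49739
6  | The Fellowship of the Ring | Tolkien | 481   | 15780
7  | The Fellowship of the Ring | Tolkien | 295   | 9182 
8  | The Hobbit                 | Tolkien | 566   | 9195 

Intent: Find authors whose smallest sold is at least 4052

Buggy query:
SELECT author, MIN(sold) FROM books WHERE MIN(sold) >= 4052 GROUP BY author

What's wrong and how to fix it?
Bug: MIN() in WHERE is a misuse of aggregate

Fix: Use HAVING for the per-group MIN condition

Corrected query:
SELECT author, MIN(sold) FROM books GROUP BY author HAVING MIN(sold) >= 4052

Result:
author  | MIN(sold)
--------+----------
Tolkien | 9182     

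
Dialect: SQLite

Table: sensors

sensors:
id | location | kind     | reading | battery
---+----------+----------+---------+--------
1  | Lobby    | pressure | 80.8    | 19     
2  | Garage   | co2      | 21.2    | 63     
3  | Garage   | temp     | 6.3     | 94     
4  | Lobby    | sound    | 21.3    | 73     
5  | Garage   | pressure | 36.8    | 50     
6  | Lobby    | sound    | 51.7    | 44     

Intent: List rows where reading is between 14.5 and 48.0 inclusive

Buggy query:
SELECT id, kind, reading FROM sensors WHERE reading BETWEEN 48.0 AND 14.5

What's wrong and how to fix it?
Bug: BETWEEN expects the lower bound first; with 48.0 AND 14.5 the range is empty

Fix: Swap the bounds so the smaller value comes first

Corrected query:
SELECT id, kind, reading FROM sensors WHERE reading BETWEEN 14.5 AND 48.0

Result:
id | kind     | reading
---+----------+--------
2  | co2      | 21.2   
4  | sound    | 21.3   
5  | pressure | 36.8   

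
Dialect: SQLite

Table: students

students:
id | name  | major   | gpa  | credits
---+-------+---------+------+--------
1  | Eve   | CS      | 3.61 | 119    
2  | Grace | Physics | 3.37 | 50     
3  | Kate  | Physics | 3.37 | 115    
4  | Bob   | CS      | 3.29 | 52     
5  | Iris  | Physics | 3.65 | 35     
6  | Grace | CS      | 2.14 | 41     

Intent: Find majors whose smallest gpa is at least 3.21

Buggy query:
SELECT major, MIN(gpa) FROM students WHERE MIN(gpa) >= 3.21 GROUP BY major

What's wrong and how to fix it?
Bug: Aggregates like MIN are computed per group after WHERE runs

Fix: Replace WHERE with HAVING after the GROUP BY

Corrected query:
SELECT major, MIN(gpa) FROM students GROUP BY major HAVING MIN(gpa) >= 3.21

Result:
major   | MIN(gpa)
--------+---------
Physics | 3.37    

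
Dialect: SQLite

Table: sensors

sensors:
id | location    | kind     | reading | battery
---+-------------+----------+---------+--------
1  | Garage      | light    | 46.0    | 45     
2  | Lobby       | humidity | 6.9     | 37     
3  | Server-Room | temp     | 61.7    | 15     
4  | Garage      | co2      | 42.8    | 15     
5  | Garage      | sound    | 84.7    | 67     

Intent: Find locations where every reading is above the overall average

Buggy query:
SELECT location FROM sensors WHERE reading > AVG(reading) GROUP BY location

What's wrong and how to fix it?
Bug: WHERE evaluates per row before aggregation, so AVG() is unavailable

Fix: Use a subquery for AVG and a HAVING MIN(...) filter so the condition holds for every row in the group

Corrected query:
SELECT location FROM sensors GROUP BY location HAVING MIN(reading) > (SELECT AVG(reading) FROM sensors)

Result:
location   
-----------
Server-Room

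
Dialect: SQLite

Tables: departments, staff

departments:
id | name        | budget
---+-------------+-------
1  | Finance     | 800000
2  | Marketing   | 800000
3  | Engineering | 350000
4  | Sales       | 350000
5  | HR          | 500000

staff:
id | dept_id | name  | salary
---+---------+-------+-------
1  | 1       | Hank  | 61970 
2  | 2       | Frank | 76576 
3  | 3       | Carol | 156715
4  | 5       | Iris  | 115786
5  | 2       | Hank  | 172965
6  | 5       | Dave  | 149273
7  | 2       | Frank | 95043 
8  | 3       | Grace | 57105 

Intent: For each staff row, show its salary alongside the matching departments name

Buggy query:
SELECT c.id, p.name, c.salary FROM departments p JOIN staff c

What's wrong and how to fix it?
Bug: JOIN with no ON clause produces a cartesian product; every staff row pairs with every departments row

Fix: Specify the join condition linking the foreign key to the parent id

Corrected query:
SELECT c.id, p.name, c.salary FROM departments p JOIN staff c ON c.dept_id = p.id

Result:
id | name        | salary
---+-------------+-------
1  | Finance     | 61970 
2  | Marketing   | 76576 
3  | Engineering | 156715
4  | HR          | 115786
5  | Marketing   | 172965
6  | HR          | 149273
7  | Marketing   | 95043 
8  | Engineering | 57105 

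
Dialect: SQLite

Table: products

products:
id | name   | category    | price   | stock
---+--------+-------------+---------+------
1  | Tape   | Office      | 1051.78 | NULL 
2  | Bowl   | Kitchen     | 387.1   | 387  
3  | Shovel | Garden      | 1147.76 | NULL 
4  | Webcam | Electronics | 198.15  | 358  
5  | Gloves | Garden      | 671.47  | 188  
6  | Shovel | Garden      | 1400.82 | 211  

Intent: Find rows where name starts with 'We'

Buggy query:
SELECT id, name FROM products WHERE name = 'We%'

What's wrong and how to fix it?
Bug: Wildcards only work with LIKE; '=' treats '%' as a literal character

Fix: Use LIKE for wildcard pattern matching

Corrected query:
SELECT id, name FROM products WHERE name LIKE 'We%'

Result:
id | name  
---+-------
4  | Webcam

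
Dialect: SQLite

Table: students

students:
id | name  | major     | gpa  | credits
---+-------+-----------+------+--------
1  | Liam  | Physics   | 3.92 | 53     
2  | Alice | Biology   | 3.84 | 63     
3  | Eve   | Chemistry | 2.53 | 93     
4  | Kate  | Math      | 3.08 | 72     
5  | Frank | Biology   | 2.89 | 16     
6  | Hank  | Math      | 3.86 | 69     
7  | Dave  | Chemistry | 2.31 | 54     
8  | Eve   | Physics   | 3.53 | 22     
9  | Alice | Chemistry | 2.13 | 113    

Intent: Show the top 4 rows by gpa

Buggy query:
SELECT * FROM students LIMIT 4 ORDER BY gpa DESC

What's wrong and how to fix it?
Bug: LIMIT must come after ORDER BY

Fix: Sort with ORDER BY, then apply LIMIT

Corrected query:
SELECT * FROM students ORDER BY gpa DESC LIMIT 4

Result:
id | name  | major   | gpa  | credits
---+-------+---------+------+--------
1  | Liam  | Physics | 3.92 | 53     
6  | Hank  | Math    | 3.86 | 69     
2  | Alice | Biology | 3.84 | 63     
8  | Eve   | Physics | 3.53 | 22     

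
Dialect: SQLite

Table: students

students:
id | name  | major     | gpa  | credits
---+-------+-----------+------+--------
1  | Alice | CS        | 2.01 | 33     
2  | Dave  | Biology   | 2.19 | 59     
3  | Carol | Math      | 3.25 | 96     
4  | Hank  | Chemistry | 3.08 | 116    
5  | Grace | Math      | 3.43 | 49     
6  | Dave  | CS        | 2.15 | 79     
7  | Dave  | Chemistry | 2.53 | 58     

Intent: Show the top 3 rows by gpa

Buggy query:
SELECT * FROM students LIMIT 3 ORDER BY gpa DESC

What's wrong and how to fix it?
Bug: LIMIT must come after ORDER BY

Fix: Sort with ORDER BY, then apply LIMIT

Corrected query:
SELECT * FROM students ORDER BY gpa DESC LIMIT 3

Result:
id | name  | major     | gpa  | credits
---+-------+-----------+------+--------
5  | Grace | Math      | 3.43 | 49     
3  | Carol | Math      | 3.25 | 96     
4  | Hank  | Chemistry | 3.08 | 116    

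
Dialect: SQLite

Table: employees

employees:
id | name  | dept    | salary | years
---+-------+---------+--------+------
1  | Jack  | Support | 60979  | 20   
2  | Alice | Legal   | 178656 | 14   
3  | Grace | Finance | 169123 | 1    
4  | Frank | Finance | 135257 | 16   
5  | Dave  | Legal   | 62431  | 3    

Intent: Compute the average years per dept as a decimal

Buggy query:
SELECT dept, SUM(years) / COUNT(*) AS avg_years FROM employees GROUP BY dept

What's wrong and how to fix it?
Bug: SUM(years) and COUNT(*) are both integers; the division truncates the fractional part

Fix: Cast one side to REAL so the division keeps the fractional part

Corrected query:
SELECT dept, SUM(years) * 1.0 / COUNT(*) AS avg_years FROM employees GROUP BY dept

Result:
dept    | avg_years
--------+----------
Finance | 8.5      
Legal   | 8.5      
Support | 20       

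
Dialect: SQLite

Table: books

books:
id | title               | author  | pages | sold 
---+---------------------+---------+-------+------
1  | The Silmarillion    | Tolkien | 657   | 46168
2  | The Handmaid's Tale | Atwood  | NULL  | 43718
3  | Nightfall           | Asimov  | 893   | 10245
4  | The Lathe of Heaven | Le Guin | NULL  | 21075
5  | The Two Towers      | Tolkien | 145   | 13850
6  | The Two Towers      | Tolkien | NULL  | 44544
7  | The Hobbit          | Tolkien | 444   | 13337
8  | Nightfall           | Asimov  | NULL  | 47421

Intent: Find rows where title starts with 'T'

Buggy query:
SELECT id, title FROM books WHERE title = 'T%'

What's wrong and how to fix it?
Bug: '=' compares the literal string including the % character; pattern matching needs LIKE

Fix: Replace '=' with LIKE so 'T%' is treated as a pattern

Corrected query:
SELECT id, title FROM books WHERE title LIKE 'T%'

Result:
id | title              
---+--------------------
1  | The Silmarillion   
2  | The Handmaid's Tale
4  | The Lathe of Heaven
5  | The Two Towers     
6  | The Two Towers     
7  | The Hobbit         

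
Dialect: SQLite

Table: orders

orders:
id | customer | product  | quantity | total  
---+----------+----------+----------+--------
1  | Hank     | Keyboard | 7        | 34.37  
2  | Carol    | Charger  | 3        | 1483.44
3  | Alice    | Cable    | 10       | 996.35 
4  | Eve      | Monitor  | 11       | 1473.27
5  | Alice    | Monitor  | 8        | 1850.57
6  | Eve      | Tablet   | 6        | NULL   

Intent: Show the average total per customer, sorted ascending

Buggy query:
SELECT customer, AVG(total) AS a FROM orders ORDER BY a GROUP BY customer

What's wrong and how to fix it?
Bug: GROUP BY must precede ORDER BY

Fix: Move ORDER BY to the end, after GROUP BY

Corrected query:
SELECT customer, AVG(total) AS a FROM orders GROUP BY customer ORDER BY a

Result:
customer | a      
---------+--------
Hank     | 34.37  
Alice    | 1423.46
Eve      | 1473.27
Carol    | 1483.44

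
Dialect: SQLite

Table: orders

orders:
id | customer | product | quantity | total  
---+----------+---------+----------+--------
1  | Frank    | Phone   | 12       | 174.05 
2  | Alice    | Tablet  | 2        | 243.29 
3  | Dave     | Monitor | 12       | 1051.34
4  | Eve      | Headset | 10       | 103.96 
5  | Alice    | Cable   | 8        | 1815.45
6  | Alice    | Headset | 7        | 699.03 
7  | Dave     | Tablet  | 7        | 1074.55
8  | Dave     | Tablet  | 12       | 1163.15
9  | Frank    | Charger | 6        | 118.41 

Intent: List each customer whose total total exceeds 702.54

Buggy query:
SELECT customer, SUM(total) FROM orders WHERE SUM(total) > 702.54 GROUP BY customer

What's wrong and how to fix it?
Bug: Aggregate functions cannot appear in a WHERE clause

Fix: Move the aggregate condition to a HAVING clause

Corrected query:
SELECT customer, SUM(total) FROM orders GROUP BY customer HAVING SUM(total) > 702.54

Result:
customer | SUM(total)
---------+-----------
Alice    | 2757.77   
Dave     | 3289.04   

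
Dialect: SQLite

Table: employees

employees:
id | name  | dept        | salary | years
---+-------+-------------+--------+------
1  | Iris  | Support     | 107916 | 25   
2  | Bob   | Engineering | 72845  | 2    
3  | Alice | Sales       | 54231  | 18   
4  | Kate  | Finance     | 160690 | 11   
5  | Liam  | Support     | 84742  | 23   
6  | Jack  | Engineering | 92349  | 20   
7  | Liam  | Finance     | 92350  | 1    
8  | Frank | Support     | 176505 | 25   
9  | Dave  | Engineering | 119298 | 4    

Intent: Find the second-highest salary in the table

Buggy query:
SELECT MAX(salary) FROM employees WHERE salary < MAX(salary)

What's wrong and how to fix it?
Bug: The inner MAX is an aggregate inside WHERE, which is not allowed

Fix: Compute the overall MAX in a subquery, then take MAX of rows below it

Corrected query:
SELECT MAX(salary) FROM employees WHERE salary < (SELECT MAX(salary) FROM employees)

Result:
MAX(salary)
-----------
160690     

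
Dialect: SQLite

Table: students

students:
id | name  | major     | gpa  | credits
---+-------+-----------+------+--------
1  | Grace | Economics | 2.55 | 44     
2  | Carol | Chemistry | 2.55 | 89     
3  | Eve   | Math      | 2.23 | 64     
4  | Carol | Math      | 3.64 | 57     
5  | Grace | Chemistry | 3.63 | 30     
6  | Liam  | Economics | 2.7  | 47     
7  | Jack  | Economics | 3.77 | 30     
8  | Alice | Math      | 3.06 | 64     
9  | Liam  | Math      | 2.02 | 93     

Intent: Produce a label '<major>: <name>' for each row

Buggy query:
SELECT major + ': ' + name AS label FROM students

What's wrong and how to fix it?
Bug: '+' is numeric addition; on text columns SQLite converts them to 0 instead of concatenating

Fix: Replace + with || to concatenate text

Corrected query:
SELECT major || ': ' || name AS label FROM students

Result:
label           
----------------
Economics: Grace
Chemistry: Carol
Math: Eve       
Math: Carol     
Chemistry: Grace
Economics: Liam 
Economics: Jack 
Math: Alice     
Math: Liam      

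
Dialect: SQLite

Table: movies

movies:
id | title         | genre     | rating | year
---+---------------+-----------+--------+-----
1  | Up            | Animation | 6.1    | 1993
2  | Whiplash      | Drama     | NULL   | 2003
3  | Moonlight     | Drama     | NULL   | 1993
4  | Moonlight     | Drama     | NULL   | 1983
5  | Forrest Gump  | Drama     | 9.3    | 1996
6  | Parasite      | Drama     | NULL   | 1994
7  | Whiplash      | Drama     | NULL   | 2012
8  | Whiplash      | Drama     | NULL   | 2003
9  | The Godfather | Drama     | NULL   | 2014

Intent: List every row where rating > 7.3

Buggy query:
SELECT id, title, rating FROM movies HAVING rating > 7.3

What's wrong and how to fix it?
Bug: HAVING filters the output of aggregation, but this query has no GROUP BY and no aggregate functions, so SQLite rejects it (HAVING clause on a non-aggregate query); the condition here is per row

Fix: Replace HAVING with WHERE since the condition applies to individual rows

Corrected query:
SELECT id, title, rating FROM movies WHERE rating > 7.3

Result:
id | title        | rating
---+--------------+-------
5  | Forrest Gump | 9.3   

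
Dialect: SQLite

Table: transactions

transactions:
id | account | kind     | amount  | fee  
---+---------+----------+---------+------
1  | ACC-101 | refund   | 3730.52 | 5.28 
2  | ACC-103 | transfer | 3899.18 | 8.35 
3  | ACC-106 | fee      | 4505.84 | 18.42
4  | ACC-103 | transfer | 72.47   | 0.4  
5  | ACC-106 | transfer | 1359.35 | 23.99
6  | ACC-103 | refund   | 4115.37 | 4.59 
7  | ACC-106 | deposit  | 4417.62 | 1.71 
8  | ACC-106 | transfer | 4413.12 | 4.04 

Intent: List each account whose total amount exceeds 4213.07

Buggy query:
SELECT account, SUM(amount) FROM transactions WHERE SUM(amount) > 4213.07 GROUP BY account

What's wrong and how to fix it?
Bug: Aggregate functions cannot appear in a WHERE clause

Fix: Use HAVING (which filters groups after aggregation) instead of WHERE

Corrected query:
SELECT account, SUM(amount) FROM transactions GROUP BY account HAVING SUM(amount) > 4213.07

Result:
account | SUM(amount)
--------+------------
ACC-103 | 8087.02    
ACC-106 | 14695.93   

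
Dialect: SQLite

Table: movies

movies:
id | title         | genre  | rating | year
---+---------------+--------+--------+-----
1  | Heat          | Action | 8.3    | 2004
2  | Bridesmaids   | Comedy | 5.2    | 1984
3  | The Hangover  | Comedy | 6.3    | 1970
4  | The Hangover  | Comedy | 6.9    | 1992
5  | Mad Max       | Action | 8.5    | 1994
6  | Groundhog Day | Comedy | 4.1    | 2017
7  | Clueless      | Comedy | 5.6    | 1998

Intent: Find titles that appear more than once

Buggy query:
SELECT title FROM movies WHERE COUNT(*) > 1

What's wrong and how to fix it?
Bug: WHERE can't reference COUNT(*); aggregates are computed after WHERE

Fix: GROUP BY title, then filter groups with HAVING COUNT(*) > 1

Corrected query:
SELECT title FROM movies GROUP BY title HAVING COUNT(*) > 1

Result:
title       
------------
The Hangover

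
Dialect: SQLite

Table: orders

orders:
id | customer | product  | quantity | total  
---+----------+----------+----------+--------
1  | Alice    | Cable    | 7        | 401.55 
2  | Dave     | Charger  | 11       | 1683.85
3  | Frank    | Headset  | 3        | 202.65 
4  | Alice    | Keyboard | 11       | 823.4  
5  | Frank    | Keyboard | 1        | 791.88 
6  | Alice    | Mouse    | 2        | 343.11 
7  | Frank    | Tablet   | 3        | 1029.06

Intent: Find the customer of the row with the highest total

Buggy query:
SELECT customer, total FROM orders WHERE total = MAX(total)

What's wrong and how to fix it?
Bug: MAX(total) is an aggregate and cannot be used directly in WHERE

Fix: Use a subquery: WHERE total = (SELECT MAX(total) FROM orders)

Corrected query:
SELECT customer, total FROM orders WHERE total = (SELECT MAX(total) FROM orders)

Result:
customer | total  
---------+--------
Dave     | 1683.85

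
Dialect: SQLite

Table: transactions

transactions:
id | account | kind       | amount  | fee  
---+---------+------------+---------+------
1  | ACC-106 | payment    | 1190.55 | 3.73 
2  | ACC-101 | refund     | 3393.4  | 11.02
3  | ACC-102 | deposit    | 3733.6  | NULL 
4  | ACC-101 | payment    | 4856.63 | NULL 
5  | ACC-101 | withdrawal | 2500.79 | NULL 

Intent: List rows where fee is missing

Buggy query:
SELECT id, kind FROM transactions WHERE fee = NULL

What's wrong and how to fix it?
Bug: Comparing to NULL with '=' never matches; NULL = NULL is unknown, not true

Fix: Use IS NULL to test for NULL

Corrected query:
SELECT id, kind FROM transactions WHERE fee IS NULL

Result:
id | kind      
---+-----------
3  | deposit   
4  | payment   
5  | withdrawal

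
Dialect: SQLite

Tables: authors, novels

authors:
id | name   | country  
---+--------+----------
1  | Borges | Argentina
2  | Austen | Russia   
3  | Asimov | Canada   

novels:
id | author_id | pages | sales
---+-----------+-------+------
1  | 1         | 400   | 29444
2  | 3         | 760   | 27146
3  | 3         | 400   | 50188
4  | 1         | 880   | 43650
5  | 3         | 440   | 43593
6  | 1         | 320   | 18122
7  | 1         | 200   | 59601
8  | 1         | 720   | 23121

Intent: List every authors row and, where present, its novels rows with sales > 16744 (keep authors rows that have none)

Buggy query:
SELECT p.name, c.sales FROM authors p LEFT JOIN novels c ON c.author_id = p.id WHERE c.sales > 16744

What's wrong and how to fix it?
Bug: A WHERE condition on the right-hand table after LEFT JOIN drops unmatched parents

Fix: Move the right-table condition into the ON clause so unmatched parents are kept

Corrected query:
SELECT p.name, c.sales FROM authors p LEFT JOIN novels c ON c.author_id = p.id AND c.sales > 16744

Result:
name   | sales
-------+------
Borges | 18122
Borges | 23121
Borges | 29444
Borges | 43650
Borges | 59601
Austen | NULL 
Asimov | 27146
Asimov | 43593
Asimov | 50188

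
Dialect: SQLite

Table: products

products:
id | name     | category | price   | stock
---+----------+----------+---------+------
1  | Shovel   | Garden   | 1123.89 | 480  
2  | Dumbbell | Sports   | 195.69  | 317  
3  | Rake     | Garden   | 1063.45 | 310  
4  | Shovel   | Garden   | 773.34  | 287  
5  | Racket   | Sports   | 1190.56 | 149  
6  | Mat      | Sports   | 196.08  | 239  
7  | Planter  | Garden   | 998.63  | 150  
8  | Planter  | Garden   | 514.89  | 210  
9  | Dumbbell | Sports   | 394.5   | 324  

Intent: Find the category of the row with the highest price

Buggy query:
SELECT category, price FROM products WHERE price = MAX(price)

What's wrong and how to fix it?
Bug: MAX(price) is an aggregate and cannot be used directly in WHERE

Fix: Use a subquery: WHERE price = (SELECT MAX(price) FROM products)

Corrected query:
SELECT category, price FROM products WHERE price = (SELECT MAX(price) FROM products)

Result:
category | price  
---------+--------
Sports   | 1190.56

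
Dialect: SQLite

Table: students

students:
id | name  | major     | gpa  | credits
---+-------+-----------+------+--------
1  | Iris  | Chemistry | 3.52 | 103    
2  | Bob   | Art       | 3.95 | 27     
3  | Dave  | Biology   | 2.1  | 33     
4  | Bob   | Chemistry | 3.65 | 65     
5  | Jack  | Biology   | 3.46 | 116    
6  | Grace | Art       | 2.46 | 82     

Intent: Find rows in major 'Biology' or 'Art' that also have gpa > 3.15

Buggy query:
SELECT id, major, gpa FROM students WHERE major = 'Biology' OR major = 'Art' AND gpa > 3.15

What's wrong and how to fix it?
Bug: AND binds tighter than OR, so this parses as major = 'Biology' OR (major = 'Art' AND gpa > 3.15)

Fix: Group the OR with parentheses (or use IN), then AND the threshold

Corrected query:
SELECT id, major, gpa FROM students WHERE (major = 'Biology' OR major = 'Art') AND gpa > 3.15

Result:
id | major   | gpa 
---+---------+-----
2  | Art     | 3.95
5  | Biology | 3.46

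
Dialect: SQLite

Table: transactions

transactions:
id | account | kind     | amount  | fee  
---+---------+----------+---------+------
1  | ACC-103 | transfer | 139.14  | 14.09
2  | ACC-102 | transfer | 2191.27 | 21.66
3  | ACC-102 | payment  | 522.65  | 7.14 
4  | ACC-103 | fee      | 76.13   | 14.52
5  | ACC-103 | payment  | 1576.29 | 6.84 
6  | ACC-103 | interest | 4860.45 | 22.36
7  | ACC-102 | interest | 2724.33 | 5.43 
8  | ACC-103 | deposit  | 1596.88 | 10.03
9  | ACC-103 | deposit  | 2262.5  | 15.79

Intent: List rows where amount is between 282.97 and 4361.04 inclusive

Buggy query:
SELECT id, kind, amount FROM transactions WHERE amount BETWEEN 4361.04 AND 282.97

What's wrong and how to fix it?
Bug: BETWEEN expects the lower bound first; with 4361.04 AND 282.97 the range is empty

Fix: Swap the bounds so the smaller value comes first

Corrected query:
SELECT id, kind, amount FROM transactions WHERE amount BETWEEN 282.97 AND 4361.04

Result:
id | kind     | amount 
---+----------+--------
2  | transfer | 2191.27
3  | payment  | 522.65 
5  | payment  | 1576.29
7  | interest | 2724.33
8  | deposit  | 1596.88
9  | deposit  | 2262.5 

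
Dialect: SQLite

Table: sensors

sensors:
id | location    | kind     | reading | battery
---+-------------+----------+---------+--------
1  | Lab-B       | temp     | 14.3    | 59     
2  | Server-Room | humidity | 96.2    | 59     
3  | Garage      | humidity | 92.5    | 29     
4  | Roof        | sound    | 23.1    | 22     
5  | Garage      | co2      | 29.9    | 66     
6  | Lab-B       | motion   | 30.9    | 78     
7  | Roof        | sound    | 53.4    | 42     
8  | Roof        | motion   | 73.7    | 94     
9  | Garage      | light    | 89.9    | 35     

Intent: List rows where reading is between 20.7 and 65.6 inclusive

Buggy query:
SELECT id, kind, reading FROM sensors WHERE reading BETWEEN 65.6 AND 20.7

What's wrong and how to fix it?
Bug: The bounds are reversed; BETWEEN a AND b requires a <= b to match anything

Fix: Write BETWEEN 20.7 AND 65.6

Corrected query:
SELECT id, kind, reading FROM sensors WHERE reading BETWEEN 20.7 AND 65.6

Result:
id | kind   | reading
---+--------+--------
4  | sound  | 23.1   
5  | co2    | 29.9   
6  | motion | 30.9   
7  | sound  | 53.4   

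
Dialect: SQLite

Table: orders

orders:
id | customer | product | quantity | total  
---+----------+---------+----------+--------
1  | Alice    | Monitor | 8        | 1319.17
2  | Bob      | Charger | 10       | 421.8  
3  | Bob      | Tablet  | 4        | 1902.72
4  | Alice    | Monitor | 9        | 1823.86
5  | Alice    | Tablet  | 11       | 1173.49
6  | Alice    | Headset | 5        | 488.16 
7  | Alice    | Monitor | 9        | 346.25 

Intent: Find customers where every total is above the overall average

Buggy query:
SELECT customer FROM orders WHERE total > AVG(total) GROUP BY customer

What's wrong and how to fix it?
Bug: AVG() is an aggregate; it can't sit directly in WHERE

Fix: Use a subquery for AVG and a HAVING MIN(...) filter so the condition holds for every row in the group

Corrected query:
SELECT customer FROM orders GROUP BY customer HAVING MIN(total) > (SELECT AVG(total) FROM orders)

Result:
(no rows)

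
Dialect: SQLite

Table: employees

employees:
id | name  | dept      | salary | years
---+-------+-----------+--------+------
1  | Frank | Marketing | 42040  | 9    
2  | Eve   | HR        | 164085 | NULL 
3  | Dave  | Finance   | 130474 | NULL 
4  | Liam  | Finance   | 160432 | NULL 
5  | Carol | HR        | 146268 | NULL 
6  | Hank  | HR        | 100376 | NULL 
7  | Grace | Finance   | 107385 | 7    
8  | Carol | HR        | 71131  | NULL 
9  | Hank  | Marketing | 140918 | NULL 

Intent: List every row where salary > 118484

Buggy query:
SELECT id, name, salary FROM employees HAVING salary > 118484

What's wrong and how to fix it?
Bug: HAVING filters the output of aggregation, but this query has no GROUP BY and no aggregate functions, so SQLite rejects it (HAVING clause on a non-aggregate query); the condition here is per row

Fix: Replace HAVING with WHERE since the condition applies to individual rows

Corrected query:
SELECT id, name, salary FROM employees WHERE salary > 118484

Result:
id | name  | salary
---+-------+-------
2  | Eve   | 164085
3  | Dave  | 130474
4  | Liam  | 160432
5  | Carol | 146268
9  | Hank  | 140918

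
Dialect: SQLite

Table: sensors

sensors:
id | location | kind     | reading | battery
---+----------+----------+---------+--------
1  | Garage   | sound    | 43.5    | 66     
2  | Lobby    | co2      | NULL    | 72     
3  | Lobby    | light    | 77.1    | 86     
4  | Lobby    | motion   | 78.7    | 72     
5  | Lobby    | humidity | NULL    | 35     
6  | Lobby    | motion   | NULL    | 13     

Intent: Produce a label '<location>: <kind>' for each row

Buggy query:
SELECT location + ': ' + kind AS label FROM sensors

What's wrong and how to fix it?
Bug: SQLite uses || for string concatenation; + coerces text to numbers (yielding 0)

Fix: Replace + with || to concatenate text

Corrected query:
SELECT location || ': ' || kind AS label FROM sensors

Result:
label          
---------------
Garage: sound  
Lobby: co2     
Lobby: light   
Lobby: motion  
Lobby: humidity
Lobby: motion  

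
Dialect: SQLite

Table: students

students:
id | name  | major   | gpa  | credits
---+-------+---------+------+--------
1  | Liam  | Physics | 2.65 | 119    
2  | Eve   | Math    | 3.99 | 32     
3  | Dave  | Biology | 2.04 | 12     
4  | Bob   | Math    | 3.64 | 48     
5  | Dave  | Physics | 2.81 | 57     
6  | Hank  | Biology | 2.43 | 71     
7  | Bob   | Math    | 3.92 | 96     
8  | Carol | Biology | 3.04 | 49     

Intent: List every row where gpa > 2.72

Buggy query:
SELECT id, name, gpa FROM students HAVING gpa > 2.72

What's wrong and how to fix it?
Bug: This is a non-aggregate query (no GROUP BY, no aggregates), so in SQLite the HAVING clause is invalid here; a row-level condition belongs in WHERE

Fix: Replace HAVING with WHERE since the condition applies to individual rows

Corrected query:
SELECT id, name, gpa FROM students WHERE gpa > 2.72

Result:
id | name  | gpa 
---+-------+-----
2  | Eve   | 3.99
4  | Bob   | 3.64
5  | Dave  | 2.81
7  | Bob   | 3.92
8  | Carol | 3.04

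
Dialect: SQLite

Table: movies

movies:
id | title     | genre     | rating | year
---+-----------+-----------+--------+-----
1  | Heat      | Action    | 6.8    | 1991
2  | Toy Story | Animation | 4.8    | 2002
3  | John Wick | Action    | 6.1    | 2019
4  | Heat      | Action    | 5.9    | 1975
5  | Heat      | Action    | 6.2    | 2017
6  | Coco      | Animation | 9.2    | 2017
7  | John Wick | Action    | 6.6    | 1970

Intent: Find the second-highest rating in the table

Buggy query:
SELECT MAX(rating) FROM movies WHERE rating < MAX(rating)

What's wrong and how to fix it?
Bug: The inner MAX is an aggregate inside WHERE, which is not allowed

Fix: Put the inner MAX in a scalar subquery

Corrected query:
SELECT MAX(rating) FROM movies WHERE rating < (SELECT MAX(rating) FROM movies)

Result:
MAX(rating)
-----------
6.8        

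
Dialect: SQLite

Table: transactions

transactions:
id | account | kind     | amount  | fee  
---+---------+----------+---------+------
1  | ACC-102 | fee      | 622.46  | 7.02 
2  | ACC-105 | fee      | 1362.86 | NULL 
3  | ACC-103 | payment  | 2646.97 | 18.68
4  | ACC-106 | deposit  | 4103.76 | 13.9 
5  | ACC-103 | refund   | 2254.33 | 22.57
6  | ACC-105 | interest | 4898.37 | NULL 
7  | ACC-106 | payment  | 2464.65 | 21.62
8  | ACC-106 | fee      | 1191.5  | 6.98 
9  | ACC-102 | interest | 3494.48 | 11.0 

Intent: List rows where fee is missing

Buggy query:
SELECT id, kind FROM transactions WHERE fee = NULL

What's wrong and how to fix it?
Bug: '= NULL' is always unknown in SQL three-valued logic, so no rows match

Fix: Use IS NULL to test for NULL

Corrected query:
SELECT id, kind FROM transactions WHERE fee IS NULL

Result:
id | kind    
---+---------
2  | fee     
6  | interest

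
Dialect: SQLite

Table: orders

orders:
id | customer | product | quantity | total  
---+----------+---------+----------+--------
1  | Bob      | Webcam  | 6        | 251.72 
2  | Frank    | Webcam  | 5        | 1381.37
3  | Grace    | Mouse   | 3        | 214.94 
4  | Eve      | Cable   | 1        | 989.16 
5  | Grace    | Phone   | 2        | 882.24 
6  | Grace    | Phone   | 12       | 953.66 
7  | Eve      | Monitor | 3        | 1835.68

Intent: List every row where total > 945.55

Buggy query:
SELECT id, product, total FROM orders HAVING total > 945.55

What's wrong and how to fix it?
Bug: This is a non-aggregate query (no GROUP BY, no aggregates), so in SQLite the HAVING clause is invalid here; a row-level condition belongs in WHERE

Fix: Use WHERE for row-level filtering

Corrected query:
SELECT id, product, total FROM orders WHERE total > 945.55

Result:
id | product | total  
---+---------+--------
2  | Webcam  | 1381.37
4  | Cable   | 989.16 
6  | Phone   | 953.66 
7  | Monitor | 1835.68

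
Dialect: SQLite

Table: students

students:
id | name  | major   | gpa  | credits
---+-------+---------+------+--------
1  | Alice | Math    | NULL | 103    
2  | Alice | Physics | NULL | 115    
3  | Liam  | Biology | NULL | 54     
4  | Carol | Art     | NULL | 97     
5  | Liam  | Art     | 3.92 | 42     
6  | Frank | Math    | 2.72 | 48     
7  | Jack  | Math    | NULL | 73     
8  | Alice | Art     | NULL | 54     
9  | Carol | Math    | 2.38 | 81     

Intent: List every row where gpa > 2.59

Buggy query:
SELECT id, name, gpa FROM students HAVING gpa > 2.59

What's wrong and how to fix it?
Bug: HAVING filters the output of aggregation, but this query has no GROUP BY and no aggregate functions, so SQLite rejects it (HAVING clause on a non-aggregate query); the condition here is per row

Fix: Use WHERE for row-level filtering

Corrected query:
SELECT id, name, gpa FROM students WHERE gpa > 2.59

Result:
id | name  | gpa 
---+-------+-----
5  | Liam  | 3.92
6  | Frank | 2.72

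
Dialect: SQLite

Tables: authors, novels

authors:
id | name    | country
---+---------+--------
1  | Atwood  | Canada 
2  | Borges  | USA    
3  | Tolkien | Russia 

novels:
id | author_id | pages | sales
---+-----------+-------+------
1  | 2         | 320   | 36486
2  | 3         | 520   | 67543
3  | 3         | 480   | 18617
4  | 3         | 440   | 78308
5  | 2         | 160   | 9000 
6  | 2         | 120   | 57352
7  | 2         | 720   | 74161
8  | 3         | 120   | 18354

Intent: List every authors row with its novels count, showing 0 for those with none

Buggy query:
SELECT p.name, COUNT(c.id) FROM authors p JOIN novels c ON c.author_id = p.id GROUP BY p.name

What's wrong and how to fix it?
Bug: INNER JOIN drops authors rows that have no matching novels rows

Fix: Switch to LEFT JOIN to retain unmatched parent rows

Corrected query:
SELECT p.name, COUNT(c.id) FROM authors p LEFT JOIN novels c ON c.author_id = p.id GROUP BY p.name

Result:
name    | COUNT(c.id)
--------+------------
Atwood  | 0          
Borges  | 4          
Tolkien | 4          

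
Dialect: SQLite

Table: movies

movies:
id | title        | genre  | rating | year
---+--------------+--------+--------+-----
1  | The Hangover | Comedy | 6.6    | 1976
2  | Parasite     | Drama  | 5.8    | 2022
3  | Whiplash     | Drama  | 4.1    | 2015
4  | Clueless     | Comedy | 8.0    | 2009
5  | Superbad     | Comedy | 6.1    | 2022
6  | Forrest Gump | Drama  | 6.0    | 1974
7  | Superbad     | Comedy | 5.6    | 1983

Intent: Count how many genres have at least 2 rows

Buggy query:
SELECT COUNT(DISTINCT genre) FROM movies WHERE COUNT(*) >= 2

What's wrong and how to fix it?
Bug: WHERE filters individual rows, not groups, so a group-level COUNT is invalid there

Fix: Use a subquery that GROUPs and filters with HAVING, then count its rows

Corrected query:
SELECT COUNT(*) FROM (SELECT genre FROM movies GROUP BY genre HAVING COUNT(*) >= 2)

Result:
COUNT(*)
--------
2       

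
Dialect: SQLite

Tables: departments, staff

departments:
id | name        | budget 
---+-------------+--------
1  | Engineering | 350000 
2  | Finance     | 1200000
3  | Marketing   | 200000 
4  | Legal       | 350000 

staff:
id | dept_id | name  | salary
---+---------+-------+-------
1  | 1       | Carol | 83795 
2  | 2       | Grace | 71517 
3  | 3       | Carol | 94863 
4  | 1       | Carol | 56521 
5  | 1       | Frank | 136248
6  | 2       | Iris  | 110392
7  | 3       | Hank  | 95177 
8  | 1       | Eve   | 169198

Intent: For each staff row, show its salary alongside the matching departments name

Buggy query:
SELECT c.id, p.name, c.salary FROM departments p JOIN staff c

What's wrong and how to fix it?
Bug: JOIN with no ON clause produces a cartesian product; every staff row pairs with every departments row

Fix: Specify the join condition linking the foreign key to the parent id

Corrected query:
SELECT c.id, p.name, c.salary FROM departments p JOIN staff c ON c.dept_id = p.id

Result:
id | name        | salary
---+-------------+-------
1  | Engineering | 83795 
2  | Finance     | 71517 
3  | Marketing   | 94863 
4  | Engineering | 56521 
5  | Engineering | 136248
6  | Finance     | 110392
7  | Marketing   | 95177 
8  | Engineering | 169198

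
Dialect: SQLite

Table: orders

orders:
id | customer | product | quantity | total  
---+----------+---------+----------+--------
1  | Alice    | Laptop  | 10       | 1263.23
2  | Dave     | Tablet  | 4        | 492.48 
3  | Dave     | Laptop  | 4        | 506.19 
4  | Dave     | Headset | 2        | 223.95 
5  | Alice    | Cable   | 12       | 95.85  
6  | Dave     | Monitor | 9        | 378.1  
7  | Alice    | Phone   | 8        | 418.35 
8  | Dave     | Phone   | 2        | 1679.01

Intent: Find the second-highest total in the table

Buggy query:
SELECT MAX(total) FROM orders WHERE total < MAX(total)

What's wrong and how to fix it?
Bug: MAX(total) on the right of the comparison is an aggregate-in-WHERE error

Fix: Compute the overall MAX in a subquery, then take MAX of rows below it

Corrected query:
SELECT MAX(total) FROM orders WHERE total < (SELECT MAX(total) FROM orders)

Result:
MAX(total)
----------
1263.23   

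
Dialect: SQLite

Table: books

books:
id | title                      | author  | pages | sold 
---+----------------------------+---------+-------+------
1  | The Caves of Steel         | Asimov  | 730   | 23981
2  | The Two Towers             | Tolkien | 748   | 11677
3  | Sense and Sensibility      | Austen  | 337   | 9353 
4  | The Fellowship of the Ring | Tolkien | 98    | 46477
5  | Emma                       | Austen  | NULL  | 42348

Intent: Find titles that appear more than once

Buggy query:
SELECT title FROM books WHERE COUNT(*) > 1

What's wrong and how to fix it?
Bug: COUNT(*) is an aggregate and cannot be used in WHERE

Fix: Group first, then use HAVING for the count condition

Corrected query:
SELECT title FROM books GROUP BY title HAVING COUNT(*) > 1

Result:
(no rows)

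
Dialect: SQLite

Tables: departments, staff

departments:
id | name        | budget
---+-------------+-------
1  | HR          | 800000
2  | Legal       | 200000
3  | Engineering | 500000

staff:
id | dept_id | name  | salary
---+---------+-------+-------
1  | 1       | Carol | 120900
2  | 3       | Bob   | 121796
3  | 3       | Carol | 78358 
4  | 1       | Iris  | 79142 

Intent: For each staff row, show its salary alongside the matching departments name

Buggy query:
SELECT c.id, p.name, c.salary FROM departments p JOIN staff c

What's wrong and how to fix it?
Bug: JOIN with no ON clause produces a cartesian product; every staff row pairs with every departments row

Fix: Add ON c.dept_id = p.id to the JOIN

Corrected query:
SELECT c.id, p.name, c.salary FROM departments p JOIN staff c ON c.dept_id = p.id

Result:
id | name        | salary
---+-------------+-------
1  | HR          | 120900
2  | Engineering | 121796
3  | Engineering | 78358 
4  | HR          | 79142 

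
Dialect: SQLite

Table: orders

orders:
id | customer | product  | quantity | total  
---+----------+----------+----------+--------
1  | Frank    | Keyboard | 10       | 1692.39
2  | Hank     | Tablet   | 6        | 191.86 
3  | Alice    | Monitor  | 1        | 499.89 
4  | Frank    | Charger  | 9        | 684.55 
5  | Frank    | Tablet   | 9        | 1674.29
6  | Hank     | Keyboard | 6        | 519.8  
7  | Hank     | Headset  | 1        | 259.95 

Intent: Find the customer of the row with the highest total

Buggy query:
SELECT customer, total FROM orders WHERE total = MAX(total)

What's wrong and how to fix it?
Bug: WHERE is evaluated per row; an aggregate over the whole table isn't defined there

Fix: Use a subquery: WHERE total = (SELECT MAX(total) FROM orders)

Corrected query:
SELECT customer, total FROM orders WHERE total = (SELECT MAX(total) FROM orders)

Result:
customer | total  
---------+--------
Frank    | 1692.39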